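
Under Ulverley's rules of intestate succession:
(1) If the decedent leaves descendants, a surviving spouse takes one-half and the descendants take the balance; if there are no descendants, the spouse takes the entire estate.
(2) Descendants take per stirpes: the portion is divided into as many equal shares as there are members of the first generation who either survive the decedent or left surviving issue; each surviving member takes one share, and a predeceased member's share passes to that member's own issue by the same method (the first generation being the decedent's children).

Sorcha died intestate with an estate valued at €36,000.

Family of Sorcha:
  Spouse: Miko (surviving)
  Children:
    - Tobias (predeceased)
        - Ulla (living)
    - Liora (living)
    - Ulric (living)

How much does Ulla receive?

Ulla receives €6,000.

Miko takes one-half of €36,000 = €18,000. The remaining €18,000 passes to the descendants.
The descendants' portion (€18,000) is divided into 3 shares of €6,000: Liora and Ulric each take €6,000; Tobias's €6,000 share passes to Tobias's issue.
Tobias's share (€6,000) passes entirely to Ulla.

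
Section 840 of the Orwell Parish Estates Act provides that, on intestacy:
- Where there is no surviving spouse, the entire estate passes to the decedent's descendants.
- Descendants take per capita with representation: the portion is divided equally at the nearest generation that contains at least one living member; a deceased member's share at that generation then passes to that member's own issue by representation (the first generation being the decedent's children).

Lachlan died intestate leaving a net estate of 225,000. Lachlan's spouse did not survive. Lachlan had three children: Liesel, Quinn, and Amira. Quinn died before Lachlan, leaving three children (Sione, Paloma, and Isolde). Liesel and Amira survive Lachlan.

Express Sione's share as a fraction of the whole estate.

The entire 225,000 passes to the descendants.
That amount (225,000) is divided into 3 shares of 75,000: Liesel and Amira each take 75,000; Quinn's 75,000 share passes to Quinn's issue.
Quinn's share (75,000) is divided into 3 shares of 25,000: Sione, Paloma, and Isolde each take 25,000.

Sione receives 1/9 of the estate.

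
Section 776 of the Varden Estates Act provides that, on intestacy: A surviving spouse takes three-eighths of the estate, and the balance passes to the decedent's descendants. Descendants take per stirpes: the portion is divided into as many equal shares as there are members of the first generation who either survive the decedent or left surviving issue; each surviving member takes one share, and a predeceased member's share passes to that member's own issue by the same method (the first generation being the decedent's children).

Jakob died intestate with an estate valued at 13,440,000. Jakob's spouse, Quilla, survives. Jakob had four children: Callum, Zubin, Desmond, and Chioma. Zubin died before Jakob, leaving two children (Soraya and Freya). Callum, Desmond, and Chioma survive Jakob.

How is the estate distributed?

Quilla: 5,040,000; Callum: 2,100,000; Soraya: 1,050,000; Freya: 1,050,000; Desmond: 2,100,000; Chioma: 2,100,000

Quilla takes three-eighths of 13,440,000 = 5,040,000. The remaining 8,400,000 passes to the descendants.
The descendants' portion (8,400,000) is divided into 4 shares of 2,100,000: Callum, Desmond, and Chioma each take 2,100,000; Zubin's 2,100,000 share passes to Zubin's issue.
Zubin's share (2,100,000) is divided into 2 shares of 1,050,000: Soraya and Freya each take 1,050,000.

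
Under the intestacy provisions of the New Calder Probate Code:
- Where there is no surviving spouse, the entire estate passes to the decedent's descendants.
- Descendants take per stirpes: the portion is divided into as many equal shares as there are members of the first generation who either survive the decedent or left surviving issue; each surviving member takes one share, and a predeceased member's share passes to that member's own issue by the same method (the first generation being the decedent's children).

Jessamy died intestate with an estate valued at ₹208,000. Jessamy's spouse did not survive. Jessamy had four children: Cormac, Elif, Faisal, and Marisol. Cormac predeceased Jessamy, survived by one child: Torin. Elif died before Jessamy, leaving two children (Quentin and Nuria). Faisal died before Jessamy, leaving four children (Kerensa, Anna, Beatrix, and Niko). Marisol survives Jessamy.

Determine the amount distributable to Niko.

The entire ₹208,000 passes to the descendants.
That amount (₹208,000) is divided into 4 shares of ₹52,000: Marisol takes ₹52,000; Cormac's ₹52,000 share passes to Cormac's issue; Elif's ₹52,000 share passes to Elif's issue; Faisal's ₹52,000 share passes to Faisal's issue.
Cormac's share (₹52,000) passes entirely to Torin.
Elif's share (₹52,000) is divided into 2 shares of ₹26,000: Quentin and Nuria each take ₹26,000.
Faisal's share (₹52,000) is divided into 4 shares of ₹13,000: Kerensa, Anna, Beatrix, and Niko each take ₹13,000.

Niko receives ₹13,000.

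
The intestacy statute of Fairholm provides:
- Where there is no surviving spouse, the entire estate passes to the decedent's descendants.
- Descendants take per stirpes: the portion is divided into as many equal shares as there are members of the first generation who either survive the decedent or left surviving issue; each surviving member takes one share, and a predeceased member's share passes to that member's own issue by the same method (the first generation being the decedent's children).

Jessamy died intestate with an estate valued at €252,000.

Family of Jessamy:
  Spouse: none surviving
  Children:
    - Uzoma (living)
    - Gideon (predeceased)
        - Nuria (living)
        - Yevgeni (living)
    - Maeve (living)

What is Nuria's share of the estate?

The entire €252,000 passes to the descendants.
That amount (€252,000) is divided into 3 shares of €84,000: Uzoma and Maeve each take €84,000; Gideon's €84,000 share passes to Gideon's issue.
Gideon's share (€84,000) is divided into 2 shares of €42,000: Nuria and Yevgeni each take €42,000.

Nuria receives €42,000.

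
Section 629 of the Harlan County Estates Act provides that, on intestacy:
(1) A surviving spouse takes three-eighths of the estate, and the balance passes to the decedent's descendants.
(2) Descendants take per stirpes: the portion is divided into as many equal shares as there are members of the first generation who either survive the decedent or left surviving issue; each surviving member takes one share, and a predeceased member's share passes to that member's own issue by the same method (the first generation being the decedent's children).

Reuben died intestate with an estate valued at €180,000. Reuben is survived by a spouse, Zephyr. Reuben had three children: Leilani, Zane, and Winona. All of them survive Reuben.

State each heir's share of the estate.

Zephyr: €67,500; Leilani: €37,500; Zane: €37,500; Winona: €37,500

Zephyr takes three-eighths of €180,000 = €67,500. The remaining €112,500 passes to the descendants.
The descendants' portion (€112,500) is divided into 3 shares of €37,500: Leilani, Zane, and Winona each take €37,500.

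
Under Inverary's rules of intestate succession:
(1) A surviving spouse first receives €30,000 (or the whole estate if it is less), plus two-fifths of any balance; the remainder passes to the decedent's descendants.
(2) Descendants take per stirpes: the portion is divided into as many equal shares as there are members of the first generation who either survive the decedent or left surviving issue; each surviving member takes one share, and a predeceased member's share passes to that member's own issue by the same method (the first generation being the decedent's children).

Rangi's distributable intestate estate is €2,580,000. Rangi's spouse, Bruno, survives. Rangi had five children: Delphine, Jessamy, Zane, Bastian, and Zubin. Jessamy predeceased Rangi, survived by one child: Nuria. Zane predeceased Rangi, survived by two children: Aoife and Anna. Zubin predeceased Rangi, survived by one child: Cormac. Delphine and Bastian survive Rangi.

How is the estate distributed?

Bruno first takes €30,000, leaving a balance of €2,550,000. Bruno then takes two-fifths of the balance (€1,020,000), for a total of €1,050,000. The remaining €1,530,000 passes to the descendants.
The descendants' portion (€1,530,000) is divided into 5 shares of €306,000: Delphine and Bastian each take €306,000; Jessamy's €306,000 share passes to Jessamy's issue; Zane's €306,000 share passes to Zane's issue; Zubin's €306,000 share passes to Zubin's issue.
Jessamy's share (€306,000) passes entirely to Nuria.
Zane's share (€306,000) is divided into 2 shares of €153,000: Aoife and Anna each take €153,000.
Zubin's share (€306,000) passes entirely to Cormac.

Bruno: €1,050,000; Delphine: €306,000; Nuria: €306,000; Aoife: €153,000; Anna: €153,000; Bastian: €306,000; Cormac: €306,000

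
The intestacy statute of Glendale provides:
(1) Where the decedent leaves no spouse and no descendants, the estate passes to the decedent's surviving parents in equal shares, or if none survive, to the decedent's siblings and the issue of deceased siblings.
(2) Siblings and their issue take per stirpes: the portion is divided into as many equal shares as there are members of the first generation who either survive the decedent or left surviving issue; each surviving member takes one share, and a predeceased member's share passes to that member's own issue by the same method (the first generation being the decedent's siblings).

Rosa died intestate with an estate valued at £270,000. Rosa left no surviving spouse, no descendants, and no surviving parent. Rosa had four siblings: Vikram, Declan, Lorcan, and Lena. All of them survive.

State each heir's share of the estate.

The entire £270,000 passes to the siblings and their issue.
That amount (£270,000) is divided into 4 shares of £67,500: Vikram, Declan, Lorcan, and Lena each take £67,500.

Vikram: £67,500; Declan: £67,500; Lorcan: £67,500; Lena: £67,500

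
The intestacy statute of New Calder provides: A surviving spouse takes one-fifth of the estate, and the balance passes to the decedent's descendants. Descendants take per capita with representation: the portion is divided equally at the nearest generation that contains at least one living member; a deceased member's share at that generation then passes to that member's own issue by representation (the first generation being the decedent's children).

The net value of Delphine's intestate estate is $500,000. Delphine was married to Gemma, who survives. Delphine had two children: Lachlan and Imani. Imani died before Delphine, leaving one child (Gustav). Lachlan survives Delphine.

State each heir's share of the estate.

Gemma takes one-fifth of $500,000 = $100,000. The remaining $400,000 passes to the descendants.
The descendants' portion ($400,000) is divided into 2 shares of $200,000: Lachlan takes $200,000; Imani's $200,000 share passes to Imani's issue.
Imani's share ($200,000) passes entirely to Gustav.

Gemma: $100,000; Lachlan: $200,000; Gustav: $200,000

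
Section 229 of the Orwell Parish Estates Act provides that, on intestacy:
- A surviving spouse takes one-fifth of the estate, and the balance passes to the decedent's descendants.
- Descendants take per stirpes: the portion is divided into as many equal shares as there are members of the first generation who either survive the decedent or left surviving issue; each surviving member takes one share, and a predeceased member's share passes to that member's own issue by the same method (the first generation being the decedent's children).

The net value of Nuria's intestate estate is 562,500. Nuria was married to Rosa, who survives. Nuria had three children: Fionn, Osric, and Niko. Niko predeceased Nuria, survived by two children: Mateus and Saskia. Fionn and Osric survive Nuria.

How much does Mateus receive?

Mateus receives 75,000.

Rosa takes one-fifth of 562,500 = 112,500. The remaining 450,000 passes to the descendants.
The descendants' portion (450,000) is divided into 3 shares of 150,000: Fionn and Osric each take 150,000; Niko's 150,000 share passes to Niko's issue.
Niko's share (150,000) is divided into 2 shares of 75,000: Mateus and Saskia each take 75,000.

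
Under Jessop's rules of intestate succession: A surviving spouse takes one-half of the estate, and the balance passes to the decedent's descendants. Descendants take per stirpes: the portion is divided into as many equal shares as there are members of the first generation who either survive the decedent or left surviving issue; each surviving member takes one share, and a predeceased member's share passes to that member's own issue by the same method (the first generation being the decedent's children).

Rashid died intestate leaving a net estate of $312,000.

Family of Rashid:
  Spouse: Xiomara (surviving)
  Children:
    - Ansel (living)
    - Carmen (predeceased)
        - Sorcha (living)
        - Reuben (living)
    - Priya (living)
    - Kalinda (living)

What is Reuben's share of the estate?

Xiomara takes one-half of $312,000 = $156,000. The remaining $156,000 passes to the descendants.
The descendants' portion ($156,000) is divided into 4 shares of $39,000: Ansel, Priya, and Kalinda each take $39,000; Carmen's $39,000 share passes to Carmen's issue.
Carmen's share ($39,000) is divided into 2 shares of $19,500: Sorcha and Reuben each take $19,500.

Reuben receives $19,500.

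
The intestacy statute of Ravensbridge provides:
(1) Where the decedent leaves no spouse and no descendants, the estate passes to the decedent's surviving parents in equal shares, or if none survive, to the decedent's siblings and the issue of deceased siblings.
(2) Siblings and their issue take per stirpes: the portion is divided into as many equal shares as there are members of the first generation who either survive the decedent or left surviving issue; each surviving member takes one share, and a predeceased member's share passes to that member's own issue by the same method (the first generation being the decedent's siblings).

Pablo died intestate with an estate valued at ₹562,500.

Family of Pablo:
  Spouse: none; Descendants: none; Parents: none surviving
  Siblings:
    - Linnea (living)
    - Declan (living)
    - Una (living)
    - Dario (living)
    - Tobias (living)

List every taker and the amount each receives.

The entire ₹562,500 passes to the siblings and their issue.
That amount (₹562,500) is divided into 5 shares of ₹112,500: Linnea, Declan, Una, Dario, and Tobias each take ₹112,500.

Linnea: ₹112,500; Declan: ₹112,500; Una: ₹112,500; Dario: ₹112,500; Tobias: ₹112,500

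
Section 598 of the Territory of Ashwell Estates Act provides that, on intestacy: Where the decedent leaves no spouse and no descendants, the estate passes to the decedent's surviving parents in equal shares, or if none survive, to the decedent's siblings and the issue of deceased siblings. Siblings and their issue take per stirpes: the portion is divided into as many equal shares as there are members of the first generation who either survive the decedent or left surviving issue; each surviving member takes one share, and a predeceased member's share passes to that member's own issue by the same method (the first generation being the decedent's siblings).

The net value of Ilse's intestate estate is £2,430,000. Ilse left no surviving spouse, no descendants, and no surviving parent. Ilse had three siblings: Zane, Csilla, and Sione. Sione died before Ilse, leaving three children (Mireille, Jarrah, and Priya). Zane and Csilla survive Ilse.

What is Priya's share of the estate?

The entire £2,430,000 passes to the siblings and their issue.
That amount (£2,430,000) is divided into 3 shares of £810,000: Zane and Csilla each take £810,000; Sione's £810,000 share passes to Sione's issue.
Sione's share (£810,000) is divided into 3 shares of £270,000: Mireille, Jarrah, and Priya each take £270,000.

Priya receives £270,000.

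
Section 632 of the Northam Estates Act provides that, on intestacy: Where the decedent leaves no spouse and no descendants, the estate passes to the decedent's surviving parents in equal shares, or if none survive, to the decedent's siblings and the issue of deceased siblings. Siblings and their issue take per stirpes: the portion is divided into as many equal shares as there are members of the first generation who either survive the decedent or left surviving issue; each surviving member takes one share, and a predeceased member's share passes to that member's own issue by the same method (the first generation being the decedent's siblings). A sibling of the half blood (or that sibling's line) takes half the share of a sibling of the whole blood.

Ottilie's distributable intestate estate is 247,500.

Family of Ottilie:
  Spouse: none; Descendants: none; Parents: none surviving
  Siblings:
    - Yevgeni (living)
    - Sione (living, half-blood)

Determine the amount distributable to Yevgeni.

The entire 247,500 passes to the siblings and their issue.
Counting each half-blood sibling's line as half a unit, there are 3/2 units in 247,500, so one unit is 165,000. Whole-blood lines (Yevgeni) take 165,000 each; half-blood lines (Sione) take 82,500 each.

Yevgeni receives 165,000.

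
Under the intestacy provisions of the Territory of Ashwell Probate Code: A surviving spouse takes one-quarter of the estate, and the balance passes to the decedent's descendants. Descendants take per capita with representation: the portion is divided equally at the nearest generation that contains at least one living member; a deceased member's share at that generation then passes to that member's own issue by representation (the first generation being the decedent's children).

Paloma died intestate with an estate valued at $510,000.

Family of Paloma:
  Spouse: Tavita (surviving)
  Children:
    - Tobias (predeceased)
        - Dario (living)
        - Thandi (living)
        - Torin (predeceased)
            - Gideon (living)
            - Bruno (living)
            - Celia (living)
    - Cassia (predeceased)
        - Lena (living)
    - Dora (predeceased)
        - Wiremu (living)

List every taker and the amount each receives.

Tavita takes one-quarter of $510,000 = $127,500. The remaining $382,500 passes to the descendants.
No child survives, so the initial division is made at the grandchildren's generation.
The descendants' portion ($382,500) is divided into 5 shares of $76,500: Dario, Thandi, Lena, and Wiremu each take $76,500; Torin's $76,500 share passes to Torin's issue.
Torin's share ($76,500) is divided into 3 shares of $25,500: Gideon, Bruno, and Celia each take $25,500.

Tavita: $127,500; Dario: $76,500; Thandi: $76,500; Gideon: $25,500; Bruno: $25,500; Celia: $25,500; Lena: $76,500; Wiremu: $76,500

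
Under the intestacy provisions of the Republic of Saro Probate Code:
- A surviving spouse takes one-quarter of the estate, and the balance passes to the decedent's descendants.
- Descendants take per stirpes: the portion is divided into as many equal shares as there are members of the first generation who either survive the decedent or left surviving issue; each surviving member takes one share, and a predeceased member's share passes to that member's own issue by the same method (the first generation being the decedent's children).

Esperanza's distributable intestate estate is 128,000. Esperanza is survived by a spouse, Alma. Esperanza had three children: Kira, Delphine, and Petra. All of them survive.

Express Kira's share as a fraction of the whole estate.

Kira receives 1/4 of the estate.

Alma takes one-quarter of 128,000 = 32,000. The remaining 96,000 passes to the descendants.
The descendants' portion (96,000) is divided into 3 shares of 32,000: Kira, Delphine, and Petra each take 32,000.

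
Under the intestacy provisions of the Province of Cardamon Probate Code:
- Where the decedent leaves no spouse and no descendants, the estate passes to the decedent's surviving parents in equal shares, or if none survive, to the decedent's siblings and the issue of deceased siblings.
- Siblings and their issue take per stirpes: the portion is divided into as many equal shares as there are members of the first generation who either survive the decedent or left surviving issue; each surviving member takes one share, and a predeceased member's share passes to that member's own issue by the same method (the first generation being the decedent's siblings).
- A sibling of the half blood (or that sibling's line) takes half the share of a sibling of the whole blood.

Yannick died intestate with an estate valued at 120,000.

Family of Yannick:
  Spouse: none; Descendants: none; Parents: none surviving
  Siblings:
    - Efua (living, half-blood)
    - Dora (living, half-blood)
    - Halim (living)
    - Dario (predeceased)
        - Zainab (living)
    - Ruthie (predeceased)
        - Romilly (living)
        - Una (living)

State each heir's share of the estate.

The entire 120,000 passes to the siblings and their issue.
Counting each half-blood sibling's line as half a unit, there are 4 units in 120,000, so one unit is 30,000. Whole-blood lines (Halim, Dario, and Ruthie) take 30,000 each; half-blood lines (Efua and Dora) take 15,000 each.
Dario's share (30,000) passes entirely to Zainab.
Ruthie's share (30,000) is divided into 2 shares of 15,000: Romilly and Una each take 15,000.

Efua: 15,000; Dora: 15,000; Halim: 30,000; Zainab: 30,000; Romilly: 15,000; Una: 15,000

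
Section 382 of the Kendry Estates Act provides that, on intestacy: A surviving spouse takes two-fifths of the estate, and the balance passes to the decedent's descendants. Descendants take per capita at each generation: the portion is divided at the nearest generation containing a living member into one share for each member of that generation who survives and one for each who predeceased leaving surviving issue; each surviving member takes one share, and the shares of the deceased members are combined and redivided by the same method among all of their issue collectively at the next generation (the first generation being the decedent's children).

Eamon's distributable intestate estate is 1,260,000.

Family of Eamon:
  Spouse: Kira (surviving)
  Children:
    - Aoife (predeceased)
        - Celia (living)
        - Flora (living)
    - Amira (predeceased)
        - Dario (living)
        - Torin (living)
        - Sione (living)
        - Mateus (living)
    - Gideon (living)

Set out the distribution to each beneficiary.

Kira takes two-fifths of 1,260,000 = 504,000. The remaining 756,000 passes to the descendants.
The descendants' portion (756,000) is divided at the children's generation into 3 shares of 252,000. Gideon takes 252,000. The 2 shares of the deceased (Aoife and Amira) are combined into a pool of 504,000.
That pool (504,000) is divided at the grandchildren's generation equally among Celia, Flora, Dario, Torin, Sione, and Mateus: 84,000 each.

Kira: 504,000; Celia: 84,000; Flora: 84,000; Dario: 84,000; Torin: 84,000; Sione: 84,000; Mateus: 84,000; Gideon: 252,000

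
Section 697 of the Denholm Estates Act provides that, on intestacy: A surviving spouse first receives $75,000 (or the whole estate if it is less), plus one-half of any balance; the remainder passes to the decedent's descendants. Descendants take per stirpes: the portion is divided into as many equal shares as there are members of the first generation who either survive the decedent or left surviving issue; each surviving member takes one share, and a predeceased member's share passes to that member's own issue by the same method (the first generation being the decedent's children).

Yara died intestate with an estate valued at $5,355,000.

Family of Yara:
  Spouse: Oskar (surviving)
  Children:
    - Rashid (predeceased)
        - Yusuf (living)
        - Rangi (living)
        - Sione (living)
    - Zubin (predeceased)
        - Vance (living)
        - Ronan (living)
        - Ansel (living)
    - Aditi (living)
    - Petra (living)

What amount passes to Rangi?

Rangi receives $220,000.

Oskar first takes $75,000, leaving a balance of $5,280,000. Oskar then takes one-half of the balance ($2,640,000), for a total of $2,715,000. The remaining $2,640,000 passes to the descendants.
The descendants' portion ($2,640,000) is divided into 4 shares of $660,000: Aditi and Petra each take $660,000; Rashid's $660,000 share passes to Rashid's issue; Zubin's $660,000 share passes to Zubin's issue.
Rashid's share ($660,000) is divided into 3 shares of $220,000: Yusuf, Rangi, and Sione each take $220,000.
Zubin's share ($660,000) is divided into 3 shares of $220,000: Vance, Ronan, and Ansel each take $220,000.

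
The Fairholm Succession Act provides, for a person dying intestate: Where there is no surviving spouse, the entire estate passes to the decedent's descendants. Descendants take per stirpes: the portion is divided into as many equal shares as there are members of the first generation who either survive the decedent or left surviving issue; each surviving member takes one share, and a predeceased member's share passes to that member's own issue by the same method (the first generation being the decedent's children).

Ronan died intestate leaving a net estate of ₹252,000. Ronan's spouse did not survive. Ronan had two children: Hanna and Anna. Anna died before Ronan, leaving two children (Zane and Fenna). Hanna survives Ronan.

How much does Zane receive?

The entire ₹252,000 passes to the descendants.
That amount (₹252,000) is divided into 2 shares of ₹126,000: Hanna takes ₹126,000; Anna's ₹126,000 share passes to Anna's issue.
Anna's share (₹126,000) is divided into 2 shares of ₹63,000: Zane and Fenna each take ₹63,000.

Zane receives ₹63,000.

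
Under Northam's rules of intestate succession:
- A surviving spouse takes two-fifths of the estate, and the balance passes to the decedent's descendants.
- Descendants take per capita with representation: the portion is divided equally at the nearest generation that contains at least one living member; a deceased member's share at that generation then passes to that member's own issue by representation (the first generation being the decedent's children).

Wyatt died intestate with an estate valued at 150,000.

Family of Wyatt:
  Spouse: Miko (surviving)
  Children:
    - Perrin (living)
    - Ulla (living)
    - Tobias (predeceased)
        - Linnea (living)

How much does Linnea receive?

Miko takes two-fifths of 150,000 = 60,000. The remaining 90,000 passes to the descendants.
The descendants' portion (90,000) is divided into 3 shares of 30,000: Perrin and Ulla each take 30,000; Tobias's 30,000 share passes to Tobias's issue.
Tobias's share (30,000) passes entirely to Linnea.

Linnea receives 30,000.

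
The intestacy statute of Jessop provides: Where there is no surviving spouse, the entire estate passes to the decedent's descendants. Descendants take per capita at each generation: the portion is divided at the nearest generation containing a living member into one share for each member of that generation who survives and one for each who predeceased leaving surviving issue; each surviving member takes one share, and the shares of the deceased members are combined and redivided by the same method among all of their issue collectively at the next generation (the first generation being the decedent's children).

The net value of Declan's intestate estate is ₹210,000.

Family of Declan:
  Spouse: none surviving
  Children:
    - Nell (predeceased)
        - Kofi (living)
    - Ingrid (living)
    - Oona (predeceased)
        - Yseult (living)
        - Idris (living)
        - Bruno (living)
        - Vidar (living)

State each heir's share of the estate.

Kofi: ₹28,000; Ingrid: ₹70,000; Yseult: ₹28,000; Idris: ₹28,000; Bruno: ₹28,000; Vidar: ₹28,000

The entire ₹210,000 passes to the descendants.
That amount (₹210,000) is divided at the children's generation into 3 shares of ₹70,000. Ingrid takes ₹70,000. The 2 shares of the deceased (Nell and Oona) are combined into a pool of ₹140,000.
That pool (₹140,000) is divided at the grandchildren's generation equally among Kofi, Yseult, Idris, Bruno, and Vidar: ₹28,000 each.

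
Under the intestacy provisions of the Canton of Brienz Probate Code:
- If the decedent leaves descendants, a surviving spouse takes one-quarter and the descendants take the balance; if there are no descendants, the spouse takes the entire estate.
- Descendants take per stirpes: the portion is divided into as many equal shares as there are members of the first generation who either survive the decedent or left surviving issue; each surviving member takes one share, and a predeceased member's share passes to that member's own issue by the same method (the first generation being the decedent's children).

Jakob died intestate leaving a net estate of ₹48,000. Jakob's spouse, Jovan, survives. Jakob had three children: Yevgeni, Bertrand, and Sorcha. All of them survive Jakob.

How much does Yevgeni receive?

Jovan takes one-quarter of ₹48,000 = ₹12,000. The remaining ₹36,000 passes to the descendants.
The descendants' portion (₹36,000) is divided into 3 shares of ₹12,000: Yevgeni, Bertrand, and Sorcha each take ₹12,000.

Yevgeni receives ₹12,000.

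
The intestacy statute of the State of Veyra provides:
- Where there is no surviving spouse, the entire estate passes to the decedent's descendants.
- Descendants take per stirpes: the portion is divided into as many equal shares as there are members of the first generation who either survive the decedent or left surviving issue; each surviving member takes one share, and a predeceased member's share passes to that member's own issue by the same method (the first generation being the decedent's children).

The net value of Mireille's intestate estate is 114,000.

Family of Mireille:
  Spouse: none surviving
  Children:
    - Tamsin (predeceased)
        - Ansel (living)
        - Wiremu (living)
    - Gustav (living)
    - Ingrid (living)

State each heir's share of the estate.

Ansel: 19,000; Wiremu: 19,000; Gustav: 38,000; Ingrid: 38,000

The entire 114,000 passes to the descendants.
That amount (114,000) is divided into 3 shares of 38,000: Gustav and Ingrid each take 38,000; Tamsin's 38,000 share passes to Tamsin's issue.
Tamsin's share (38,000) is divided into 2 shares of 19,000: Ansel and Wiremu each take 19,000.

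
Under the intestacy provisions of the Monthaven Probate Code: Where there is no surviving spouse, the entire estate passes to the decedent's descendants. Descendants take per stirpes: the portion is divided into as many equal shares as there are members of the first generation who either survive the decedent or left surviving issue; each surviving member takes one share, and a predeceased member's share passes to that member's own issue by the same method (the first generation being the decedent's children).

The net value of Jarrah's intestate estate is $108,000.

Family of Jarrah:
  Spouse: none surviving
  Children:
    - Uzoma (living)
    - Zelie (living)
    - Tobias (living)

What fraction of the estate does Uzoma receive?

The entire $108,000 passes to the descendants.
That amount ($108,000) is divided into 3 shares of $36,000: Uzoma, Zelie, and Tobias each take $36,000.

Uzoma receives 1/3 of the estate.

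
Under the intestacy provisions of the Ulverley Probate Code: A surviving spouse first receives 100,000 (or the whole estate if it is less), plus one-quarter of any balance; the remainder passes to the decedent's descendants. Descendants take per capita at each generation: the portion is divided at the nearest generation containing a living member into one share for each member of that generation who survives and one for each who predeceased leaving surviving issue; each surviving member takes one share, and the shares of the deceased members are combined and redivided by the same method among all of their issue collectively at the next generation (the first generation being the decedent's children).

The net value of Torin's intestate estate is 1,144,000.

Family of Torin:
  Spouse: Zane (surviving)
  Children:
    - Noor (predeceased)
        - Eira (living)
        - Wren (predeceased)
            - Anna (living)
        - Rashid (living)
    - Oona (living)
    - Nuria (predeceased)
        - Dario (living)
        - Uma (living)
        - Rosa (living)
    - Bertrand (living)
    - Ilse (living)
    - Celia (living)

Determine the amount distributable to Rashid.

Rashid receives 43,500.

Zane first takes 100,000, leaving a balance of 1,044,000. Zane then takes one-quarter of the balance (261,000), for a total of 361,000. The remaining 783,000 passes to the descendants.
The descendants' portion (783,000) is divided at the children's generation into 6 shares of 130,500. Oona, Bertrand, Ilse, and Celia each take 130,500. The 2 shares of the deceased (Noor and Nuria) are combined into a pool of 261,000.
That pool (261,000) is divided at the grandchildren's generation into 6 shares of 43,500. Eira, Rashid, Dario, Uma, and Rosa each take 43,500. The remaining share for the deceased Wren (43,500) is carried to the next generation.
That pool (43,500) passes entirely to Anna, the sole taker at the great-grandchildren's generation.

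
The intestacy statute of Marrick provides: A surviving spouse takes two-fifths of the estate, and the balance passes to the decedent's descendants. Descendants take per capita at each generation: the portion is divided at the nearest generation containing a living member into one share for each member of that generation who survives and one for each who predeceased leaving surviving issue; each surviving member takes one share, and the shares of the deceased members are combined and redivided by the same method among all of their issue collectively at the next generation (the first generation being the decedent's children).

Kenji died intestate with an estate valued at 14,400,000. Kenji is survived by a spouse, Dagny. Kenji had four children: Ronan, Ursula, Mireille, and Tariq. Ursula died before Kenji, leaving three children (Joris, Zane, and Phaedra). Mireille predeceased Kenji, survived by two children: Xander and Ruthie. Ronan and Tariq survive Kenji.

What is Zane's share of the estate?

Dagny takes two-fifths of 14,400,000 = 5,760,000. The remaining 8,640,000 passes to the descendants.
The descendants' portion (8,640,000) is divided at the children's generation into 4 shares of 2,160,000. Ronan and Tariq each take 2,160,000. The 2 shares of the deceased (Ursula and Mireille) are combined into a pool of 4,320,000.
That pool (4,320,000) is divided at the grandchildren's generation equally among Joris, Zane, Phaedra, Xander, and Ruthie: 864,000 each.

Zane receives 864,000.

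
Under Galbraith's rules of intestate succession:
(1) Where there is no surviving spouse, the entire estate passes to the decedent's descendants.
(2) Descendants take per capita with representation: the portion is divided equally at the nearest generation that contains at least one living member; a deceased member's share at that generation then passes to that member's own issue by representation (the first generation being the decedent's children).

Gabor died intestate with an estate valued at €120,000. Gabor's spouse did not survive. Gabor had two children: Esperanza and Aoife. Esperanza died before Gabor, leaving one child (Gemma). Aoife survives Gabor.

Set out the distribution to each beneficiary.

The entire €120,000 passes to the descendants.
That amount (€120,000) is divided into 2 shares of €60,000: Aoife takes €60,000; Esperanza's €60,000 share passes to Esperanza's issue.
Esperanza's share (€60,000) passes entirely to Gemma.

Gemma: €60,000; Aoife: €60,000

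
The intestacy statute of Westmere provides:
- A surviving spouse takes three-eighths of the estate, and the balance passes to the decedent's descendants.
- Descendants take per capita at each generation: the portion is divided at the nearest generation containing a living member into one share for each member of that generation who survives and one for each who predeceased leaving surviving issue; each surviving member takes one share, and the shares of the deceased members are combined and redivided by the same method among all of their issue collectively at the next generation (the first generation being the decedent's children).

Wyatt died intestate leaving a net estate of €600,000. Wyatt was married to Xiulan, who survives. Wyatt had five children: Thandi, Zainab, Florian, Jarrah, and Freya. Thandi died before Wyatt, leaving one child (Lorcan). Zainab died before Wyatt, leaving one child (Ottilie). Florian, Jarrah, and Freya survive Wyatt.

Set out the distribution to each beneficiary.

Xiulan takes three-eighths of €600,000 = €225,000. The remaining €375,000 passes to the descendants.
The descendants' portion (€375,000) is divided at the children's generation into 5 shares of €75,000. Florian, Jarrah, and Freya each take €75,000. The 2 shares of the deceased (Thandi and Zainab) are combined into a pool of €150,000.
That pool (€150,000) is divided at the grandchildren's generation equally among Lorcan and Ottilie: €75,000 each.

Xiulan: €225,000; Lorcan: €75,000; Ottilie: €75,000; Florian: €75,000; Jarrah: €75,000; Freya: €75,000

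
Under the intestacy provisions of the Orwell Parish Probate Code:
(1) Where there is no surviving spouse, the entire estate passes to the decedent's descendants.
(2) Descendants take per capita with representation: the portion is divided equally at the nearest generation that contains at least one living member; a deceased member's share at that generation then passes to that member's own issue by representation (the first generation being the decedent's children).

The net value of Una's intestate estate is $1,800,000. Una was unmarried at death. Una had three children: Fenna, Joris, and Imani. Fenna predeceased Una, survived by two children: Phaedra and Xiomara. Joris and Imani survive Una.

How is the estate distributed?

The entire $1,800,000 passes to the descendants.
That amount ($1,800,000) is divided into 3 shares of $600,000: Joris and Imani each take $600,000; Fenna's $600,000 share passes to Fenna's issue.
Fenna's share ($600,000) is divided into 2 shares of $300,000: Phaedra and Xiomara each take $300,000.

Phaedra: $300,000; Xiomara: $300,000; Joris: $600,000; Imani: $600,000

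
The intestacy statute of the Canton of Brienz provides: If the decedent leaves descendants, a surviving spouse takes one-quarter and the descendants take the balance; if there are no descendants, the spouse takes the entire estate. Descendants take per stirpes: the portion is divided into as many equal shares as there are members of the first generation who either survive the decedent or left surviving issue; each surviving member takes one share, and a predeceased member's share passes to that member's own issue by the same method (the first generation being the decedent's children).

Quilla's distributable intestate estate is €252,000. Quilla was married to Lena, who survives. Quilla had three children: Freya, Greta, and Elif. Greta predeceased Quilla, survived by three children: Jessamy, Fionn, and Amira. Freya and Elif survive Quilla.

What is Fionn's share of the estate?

Fionn receives €21,000.

Lena takes one-quarter of €252,000 = €63,000. The remaining €189,000 passes to the descendants.
The descendants' portion (€189,000) is divided into 3 shares of €63,000: Freya and Elif each take €63,000; Greta's €63,000 share passes to Greta's issue.
Greta's share (€63,000) is divided into 3 shares of €21,000: Jessamy, Fionn, and Amira each take €21,000.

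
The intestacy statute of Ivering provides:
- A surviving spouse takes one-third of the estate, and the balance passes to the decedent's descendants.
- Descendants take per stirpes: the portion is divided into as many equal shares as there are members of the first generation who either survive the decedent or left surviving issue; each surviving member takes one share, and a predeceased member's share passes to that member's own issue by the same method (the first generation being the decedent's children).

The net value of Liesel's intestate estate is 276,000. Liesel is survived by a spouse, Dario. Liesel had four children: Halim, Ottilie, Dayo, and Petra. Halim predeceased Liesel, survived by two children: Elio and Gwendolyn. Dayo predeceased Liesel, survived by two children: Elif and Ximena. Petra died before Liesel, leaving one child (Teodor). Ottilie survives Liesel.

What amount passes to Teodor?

Dario takes one-third of 276,000 = 92,000. The remaining 184,000 passes to the descendants.
The descendants' portion (184,000) is divided into 4 shares of 46,000: Ottilie takes 46,000; Halim's 46,000 share passes to Halim's issue; Dayo's 46,000 share passes to Dayo's issue; Petra's 46,000 share passes to Petra's issue.
Halim's share (46,000) is divided into 2 shares of 23,000: Elio and Gwendolyn each take 23,000.
Dayo's share (46,000) is divided into 2 shares of 23,000: Elif and Ximena each take 23,000.
Petra's share (46,000) passes entirely to Teodor.

Teodor receives 46,000.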